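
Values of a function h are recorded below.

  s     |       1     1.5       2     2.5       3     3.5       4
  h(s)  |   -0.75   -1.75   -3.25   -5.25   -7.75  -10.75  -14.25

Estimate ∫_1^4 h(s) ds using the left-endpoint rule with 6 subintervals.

-14.75

Δs = 0.5.
Sum = 0.5·[(-0.75) + (-1.75) + (-3.25) + (-5.25) + (-7.75) + (-10.75)] = -14.75.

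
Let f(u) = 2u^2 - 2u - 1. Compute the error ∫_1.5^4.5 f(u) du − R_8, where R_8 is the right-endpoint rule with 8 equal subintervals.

Exact integral: ∫_1.5^4.5 f(u) du = 37.5.
R_8 = 43.265625.
Error = 37.5 − 43.265625 = -5.765625.

-5.765625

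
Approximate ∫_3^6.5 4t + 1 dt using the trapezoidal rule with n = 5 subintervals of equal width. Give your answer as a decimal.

Δt = (6.5 − 3)/5 = 0.7.
f(3) = 13, f(3.7) = 15.8, f(4.4) = 18.6, f(5.1) = 21.4, f(5.8) = 24.2, f(6.5) = 27.
T_5 = (Δt/2)·[f(t_0) + 2f(t_1) + ... + 2f(t_{4}) + f(t_5)].
Sum = 70.

70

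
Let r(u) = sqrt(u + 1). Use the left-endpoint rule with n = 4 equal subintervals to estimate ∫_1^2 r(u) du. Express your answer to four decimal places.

Δu = (2 − 1)/4 = 0.25.
Left endpoints: 1, 1.25, 1.5, 1.75.
r(1) ≈ 1.4142, r(1.25) ≈ 1.5000, r(1.5) ≈ 1.5811, r(1.75) ≈ 1.6583.
Sum = Δu · [r(1) + r(1.25) + r(1.5) + r(1.75)].
Sum ≈ 1.5384.

1.5384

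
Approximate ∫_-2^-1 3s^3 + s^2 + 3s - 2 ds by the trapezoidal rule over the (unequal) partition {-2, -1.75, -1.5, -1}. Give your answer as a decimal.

Subinterval widths: 0.25, 0.25, 0.5.
f(-2) = -28, f(-1.75) = -20.265625, f(-1.5) = -14.375, f(-1) = -7.
On each subinterval the trapezoid contributes (Δs_i/2)·[f(s_{i-1}) + f(s_i)].
Sum = -15.70703125.

-15.70703125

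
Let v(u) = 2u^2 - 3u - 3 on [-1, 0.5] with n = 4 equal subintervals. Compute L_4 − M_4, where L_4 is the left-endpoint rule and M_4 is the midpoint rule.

L_4 = -1.4296875.
M_4 = -2.66015625.
L_4 − M_4 = 1.23046875.

1.23046875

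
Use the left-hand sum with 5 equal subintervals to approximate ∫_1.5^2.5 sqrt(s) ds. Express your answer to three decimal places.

Δs = (2.5 − 1.5)/5 = 0.2.
Left endpoints: 1.5, 1.7, 1.9, 2.1, 2.3.
f(1.5) ≈ 1.225, f(1.7) ≈ 1.304, f(1.9) ≈ 1.378, f(2.1) ≈ 1.449, f(2.3) ≈ 1.517.
Sum = Δs · [f(1.5) + f(1.7) + f(1.9) + f(2.1) + f(2.3)].
Sum ≈ 1.375.

1.375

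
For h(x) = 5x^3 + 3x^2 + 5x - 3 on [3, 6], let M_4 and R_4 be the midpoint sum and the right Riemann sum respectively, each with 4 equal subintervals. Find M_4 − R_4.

M_4 = 1756.3359375.
R_4 = 2176.453125.
M_4 − R_4 = -420.1171875.

-420.1171875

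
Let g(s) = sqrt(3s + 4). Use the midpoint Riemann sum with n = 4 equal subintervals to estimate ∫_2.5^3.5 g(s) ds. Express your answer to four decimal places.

Δs = (3.5 − 2.5)/4 = 0.25.
Midpoints: 2.625, 2.875, 3.125, 3.375.
g(2.625) ≈ 3.4460, g(2.875) ≈ 3.5532, g(3.125) ≈ 3.6572, g(3.375) ≈ 3.7583.
Sum = Δs · [g(2.625) + g(2.875) + g(3.125) + g(3.375)].
Sum ≈ 3.6037.

3.6037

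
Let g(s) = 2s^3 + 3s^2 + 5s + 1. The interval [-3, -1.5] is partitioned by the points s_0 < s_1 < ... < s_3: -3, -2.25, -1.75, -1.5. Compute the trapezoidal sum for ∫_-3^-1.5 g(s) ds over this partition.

Subinterval widths: 0.75, 0.5, 0.25.
g(-3) = -41, g(-2.25) = -17.84375, g(-1.75) = -9.28125, g(-1.5) = -6.5.
On each subinterval the trapezoid contributes (Δs_i/2)·[g(s_{i-1}) + g(s_i)].
Sum = -30.8203125.

-30.8203125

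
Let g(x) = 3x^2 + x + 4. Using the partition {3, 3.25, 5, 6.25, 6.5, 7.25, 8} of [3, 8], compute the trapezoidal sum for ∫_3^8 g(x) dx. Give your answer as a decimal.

536.59375

Subinterval widths: 0.25, 1.75, 1.25, 0.25, 0.75, 0.75.
g(3) = 34, g(3.25) = 38.9375, g(5) = 84, g(6.25) = 127.4375, g(6.5) = 137.25, g(7.25) = 168.9375, g(8) = 204.
On each subinterval the trapezoid contributes (Δx_i/2)·[g(x_{i-1}) + g(x_i)].
Sum = 536.59375.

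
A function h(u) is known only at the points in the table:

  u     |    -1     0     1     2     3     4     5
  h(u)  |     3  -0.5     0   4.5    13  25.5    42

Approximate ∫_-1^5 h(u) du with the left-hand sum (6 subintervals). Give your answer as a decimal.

45.5

Δu = 1.
Sum = 1·[3 + (-0.5) + 0 + 4.5 + 13 + 25.5] = 45.5.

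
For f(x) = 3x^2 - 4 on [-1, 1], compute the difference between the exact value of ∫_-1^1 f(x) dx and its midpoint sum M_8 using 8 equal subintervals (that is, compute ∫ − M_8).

Exact integral: ∫_-1^1 f(x) dx = -6.
M_8 = -6.03125.
Error = -6 − (-6.03125) = 0.03125.

0.03125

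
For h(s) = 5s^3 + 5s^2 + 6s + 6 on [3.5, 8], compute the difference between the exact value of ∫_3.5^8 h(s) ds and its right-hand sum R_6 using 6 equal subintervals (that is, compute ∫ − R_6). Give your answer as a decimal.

Exact integral: ∫_3.5^8 h(s) ds = 5896.546875.
R_6 = 6921.80859375.
Error = 5896.546875 − 6921.80859375 = -1025.26171875.

-1025.26171875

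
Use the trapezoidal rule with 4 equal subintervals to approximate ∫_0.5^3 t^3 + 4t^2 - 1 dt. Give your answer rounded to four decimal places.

55.0732

Δt = (3 − 0.5)/4 = 0.625.
f(0.5) = 0.125, f(1.125) = 2809/512, f(1.75) = 16.609375, f(2.375) = 17899/512, f(3) = 62.
T_4 = (Δt/2)·[f(t_0) + 2f(t_1) + 2f(t_2) + 2f(t_3) + f(t_4)].
Sum ≈ 55.0732.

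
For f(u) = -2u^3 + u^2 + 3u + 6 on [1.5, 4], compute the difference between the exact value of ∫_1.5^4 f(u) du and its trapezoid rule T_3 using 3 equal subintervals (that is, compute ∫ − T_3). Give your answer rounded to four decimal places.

Exact integral: ∫_1.5^4 f(u) du ≈ -69.635417.
T_3 ≈ -74.120370.
Error ≈ -69.635417 − (-74.120370) ≈ 4.4850.

4.4850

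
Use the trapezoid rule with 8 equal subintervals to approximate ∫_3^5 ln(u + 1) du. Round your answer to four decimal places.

Δu = (5 − 3)/8 = 0.25.
f(3) ≈ 1.3863, f(3.25) ≈ 1.4469, f(3.5) ≈ 1.5041, f(3.75) ≈ 1.5581, f(4) ≈ 1.6094, f(4.25) ≈ 1.6582, f(4.5) ≈ 1.7047, f(4.75) ≈ 1.7492, f(5) ≈ 1.7918.
T_8 = (Δu/2)·[f(u_0) + 2f(u_1) + ... + 2f(u_{7}) + f(u_8)].
Sum ≈ 3.2049.

3.2049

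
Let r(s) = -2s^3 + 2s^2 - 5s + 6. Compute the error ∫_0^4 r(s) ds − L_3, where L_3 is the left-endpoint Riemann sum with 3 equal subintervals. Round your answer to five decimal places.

-65.48148

Exact integral: ∫_0^4 r(s) ds ≈ -101.3333333.
L_3 ≈ -35.8518519.
Error ≈ -101.3333333 − (-35.8518519) ≈ -65.48148.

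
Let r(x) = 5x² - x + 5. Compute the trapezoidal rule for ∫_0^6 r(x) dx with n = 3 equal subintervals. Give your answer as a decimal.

Δx = (6 − 0)/3 = 2.
r(0) = 5, r(2) = 23, r(4) = 81, r(6) = 179.
T_3 = (Δx/2)·[r(x_0) + 2r(x_1) + 2r(x_2) + r(x_3)].
Sum = 392.

392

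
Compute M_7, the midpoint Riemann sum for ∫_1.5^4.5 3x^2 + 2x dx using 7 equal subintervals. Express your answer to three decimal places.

105.612

Δx = (4.5 − 1.5)/7 = 3/7.
Midpoints: 12/7, 15/7, 18/7, 3, 24/7, 27/7, 30/7.
f(12/7) = 600/49, f(15/7) = 885/49, f(18/7) = 1224/49, f(3) = 33, f(24/7) = 2064/49, f(27/7) = 2565/49, f(30/7) = 3120/49.
Sum = Δx · [f(12/7) + f(15/7) + f(18/7) + ...].
Sum ≈ 105.612.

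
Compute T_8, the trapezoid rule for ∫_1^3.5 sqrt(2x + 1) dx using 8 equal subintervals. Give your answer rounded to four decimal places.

Δx = (3.5 − 1)/8 = 0.3125.
f(1) ≈ 1.7321, f(1.3125) ≈ 1.9039, f(1.625) ≈ 2.0616, f(1.9375) ≈ 2.2079, f(2.25) ≈ 2.3452, f(2.5625) ≈ 2.4749, f(2.875) ≈ 2.5981, f(3.1875) ≈ 2.7157, f(3.5) ≈ 2.8284.
T_8 = (Δx/2)·[f(x_0) + 2f(x_1) + ... + 2f(x_{7}) + f(x_8)].
Sum ≈ 5.8086.

5.8086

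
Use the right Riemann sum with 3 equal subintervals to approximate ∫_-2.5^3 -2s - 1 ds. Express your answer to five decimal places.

Δs = (3 − (-2.5))/3 = 11/6.
Right endpoints: -2/3, 7/6, 3.
f(-2/3) = 1/3, f(7/6) = -10/3, f(3) = -7.
Sum = Δs · [f(-2/3) + f(7/6) + f(3)].
Sum ≈ -18.33333.

-18.33333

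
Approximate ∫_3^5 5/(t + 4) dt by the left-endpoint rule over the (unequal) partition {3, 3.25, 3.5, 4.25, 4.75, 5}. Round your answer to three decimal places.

Subinterval widths: 0.25, 0.25, 0.75, 0.5, 0.25.
Left endpoints: 3, 3.25, 3.5, 4.25, 4.75.
f(3) = 5/7, f(3.25) = 20/29, f(3.5) = 2/3, f(4.25) = 20/33, f(4.75) = 4/7.
Sum = Σ Δt_i · f(t_i).
Sum ≈ 1.297.

1.297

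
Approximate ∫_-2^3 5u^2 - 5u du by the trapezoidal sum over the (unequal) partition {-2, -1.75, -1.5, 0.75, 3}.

Subinterval widths: 0.25, 0.25, 2.25, 2.25.
f(-2) = 30, f(-1.75) = 24.0625, f(-1.5) = 18.75, f(0.75) = -0.9375, f(3) = 30.
On each subinterval the trapezoid contributes (Δu_i/2)·[f(u_{i-1}) + f(u_i)].
Sum = 64.84375.

64.84375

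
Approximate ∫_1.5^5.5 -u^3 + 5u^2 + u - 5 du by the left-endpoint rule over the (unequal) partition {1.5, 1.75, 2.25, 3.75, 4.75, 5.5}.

Subinterval widths: 0.25, 0.5, 1.5, 1, 0.75.
Left endpoints: 1.5, 1.75, 2.25, 3.75, 4.75.
f(1.5) = 4.375, f(1.75) = 6.703125, f(2.25) = 11.171875, f(3.75) = 16.328125, f(4.75) = 5.390625.
Sum = Σ Δu_i · f(u_i).
Sum = 41.57421875.

41.57421875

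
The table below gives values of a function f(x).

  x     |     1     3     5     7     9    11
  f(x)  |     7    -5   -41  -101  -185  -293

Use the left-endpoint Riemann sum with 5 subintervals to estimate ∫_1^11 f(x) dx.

-650

Δx = 2.
Sum = 2·[7 + (-5) + (-41) + (-101) + (-185)] = -650.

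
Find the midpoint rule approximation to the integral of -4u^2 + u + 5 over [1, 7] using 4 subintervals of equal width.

Δu = (7 − 1)/4 = 1.5.
Midpoints: 1.75, 3.25, 4.75, 6.25.
f(1.75) = -5.5, f(3.25) = -34, f(4.75) = -80.5, f(6.25) = -145.
Sum = Δu · [f(1.75) + f(3.25) + f(4.75) + f(6.25)].
Sum = -397.5.

-397.5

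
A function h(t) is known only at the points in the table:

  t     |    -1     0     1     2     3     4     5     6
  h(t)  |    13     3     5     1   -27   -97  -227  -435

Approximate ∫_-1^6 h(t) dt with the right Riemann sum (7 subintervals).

Δt = 1.
Sum = 1·[3 + 5 + 1 + (-27) + (-97) + (-227) + (-435)] = -777.

-777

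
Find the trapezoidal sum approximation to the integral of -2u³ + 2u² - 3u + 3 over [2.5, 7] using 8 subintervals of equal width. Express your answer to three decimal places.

-1019.632

Δu = (7 − 2.5)/8 = 0.5625.
f(2.5) = -23.25, f(3.0625) = -91905/2048, f(3.625) = -76.86328125, f(4.1875) = -248523/2048, f(4.75) = -180.46875, f(5.3125) = -525021/2048, f(5.875) = -351.15234375, f(6.4375) = -956391/2048, f(7) = -606.
T_8 = (Δu/2)·[f(u_0) + 2f(u_1) + ... + 2f(u_{7}) + f(u_8)].
Sum ≈ -1019.632.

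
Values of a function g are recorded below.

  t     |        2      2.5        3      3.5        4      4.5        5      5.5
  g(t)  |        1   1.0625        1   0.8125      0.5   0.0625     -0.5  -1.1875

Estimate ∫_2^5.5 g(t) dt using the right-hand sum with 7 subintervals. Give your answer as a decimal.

0.875

Δt = 0.5.
Sum = 0.5·[1.0625 + 1 + 0.8125 + 0.5 + 0.0625 + (-0.5) + (-1.1875)] = 0.875.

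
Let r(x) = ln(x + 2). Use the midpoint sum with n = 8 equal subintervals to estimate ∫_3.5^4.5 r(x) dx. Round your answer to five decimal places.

1.79062

Δx = (4.5 − 3.5)/8 = 0.125.
Midpoints: 3.5625, 3.6875, 3.8125, 3.9375, 4.0625, 4.1875, 4.3125, 4.4375.
r(3.5625) ≈ 1.71605, r(3.6875) ≈ 1.73827, r(3.8125) ≈ 1.76001, r(3.9375) ≈ 1.78129, r(4.0625) ≈ 1.80212, r(4.1875) ≈ 1.82253, r(4.3125) ≈ 1.84253, r(4.4375) ≈ 1.86214.
Sum = Δx · [r(3.5625) + r(3.6875) + r(3.8125) + ...].
Sum ≈ 1.79062.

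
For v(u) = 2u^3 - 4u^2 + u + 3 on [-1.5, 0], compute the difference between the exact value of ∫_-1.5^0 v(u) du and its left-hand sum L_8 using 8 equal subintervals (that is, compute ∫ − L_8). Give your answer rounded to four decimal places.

1.6919

Exact integral: ∫_-1.5^0 v(u) du = -3.65625.
L_8 ≈ -5.348145.
Error ≈ -3.65625 − (-5.348145) ≈ 1.6919.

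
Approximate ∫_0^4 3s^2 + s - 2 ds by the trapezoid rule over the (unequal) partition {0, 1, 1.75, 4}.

Subinterval widths: 1, 0.75, 2.25.
f(0) = -2, f(1) = 2, f(1.75) = 8.9375, f(4) = 50.
On each subinterval the trapezoid contributes (Δs_i/2)·[f(s_{i-1}) + f(s_i)].
Sum = 70.40625.

70.40625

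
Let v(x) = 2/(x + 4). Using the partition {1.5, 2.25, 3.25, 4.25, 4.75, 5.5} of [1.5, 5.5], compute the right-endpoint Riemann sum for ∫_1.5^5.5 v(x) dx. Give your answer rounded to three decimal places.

Subinterval widths: 0.75, 1, 1, 0.5, 0.75.
Right endpoints: 2.25, 3.25, 4.25, 4.75, 5.5.
v(2.25) = 0.32, v(3.25) = 8/29, v(4.25) = 8/33, v(4.75) = 8/35, v(5.5) = 4/19.
Sum = Σ Δx_i · v(x_i).
Sum ≈ 1.030.

1.030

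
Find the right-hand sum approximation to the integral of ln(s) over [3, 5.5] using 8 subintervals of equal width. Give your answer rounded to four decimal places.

3.6738

Δs = (5.5 − 3)/8 = 0.3125.
Right endpoints: 3.3125, 3.625, 3.9375, 4.25, 4.5625, 4.875, 5.1875, 5.5.
f(3.3125) ≈ 1.1977, f(3.625) ≈ 1.2879, f(3.9375) ≈ 1.3705, f(4.25) ≈ 1.4469, f(4.5625) ≈ 1.5179, f(4.875) ≈ 1.5841, f(5.1875) ≈ 1.6463, f(5.5) ≈ 1.7047.
Sum = Δs · [f(3.3125) + f(3.625) + f(3.9375) + ...].
Sum ≈ 3.6738.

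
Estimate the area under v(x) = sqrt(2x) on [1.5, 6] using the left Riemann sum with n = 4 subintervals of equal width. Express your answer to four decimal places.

Δx = (6 − 1.5)/4 = 1.125.
Left endpoints: 1.5, 2.625, 3.75, 4.875.
v(1.5) ≈ 1.7321, v(2.625) ≈ 2.2913, v(3.75) ≈ 2.7386, v(4.875) ≈ 3.1225.
Sum = Δx · [v(1.5) + v(2.625) + v(3.75) + v(4.875)].
Sum ≈ 11.1200.

11.1200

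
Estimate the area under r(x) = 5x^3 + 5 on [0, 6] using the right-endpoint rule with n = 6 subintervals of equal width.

2235

Δx = (6 − 0)/6 = 1.
Right endpoints: 1, 2, 3, 4, 5, 6.
r(1) = 10, r(2) = 45, r(3) = 140, r(4) = 325, r(5) = 630, r(6) = 1085.
Sum = Δx · [r(1) + r(2) + r(3) + ...].
Sum = 2235.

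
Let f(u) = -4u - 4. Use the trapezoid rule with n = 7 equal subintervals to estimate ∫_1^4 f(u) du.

-42

Δu = (4 − 1)/7 = 3/7.
f(1) = -8, f(10/7) = -68/7, f(13/7) = -80/7, f(16/7) = -92/7, f(19/7) = -104/7, f(22/7) = -116/7, f(25/7) = -128/7, f(4) = -20.
T_7 = (Δu/2)·[f(u_0) + 2f(u_1) + ... + 2f(u_{6}) + f(u_7)].
Sum = -42.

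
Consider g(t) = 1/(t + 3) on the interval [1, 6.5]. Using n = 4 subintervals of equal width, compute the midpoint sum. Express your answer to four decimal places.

Δt = (6.5 − 1)/4 = 1.375.
Midpoints: 1.6875, 3.0625, 4.4375, 5.8125.
g(1.6875) = 16/75, g(3.0625) = 16/97, g(4.4375) = 16/119, g(5.8125) = 16/141.
Sum = Δt · [g(1.6875) + g(3.0625) + g(4.4375) + g(5.8125)].
Sum ≈ 0.8610.

0.8610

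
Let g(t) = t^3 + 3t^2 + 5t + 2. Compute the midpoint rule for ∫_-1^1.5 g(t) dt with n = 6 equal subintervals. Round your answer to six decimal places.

Δt = (1.5 − (-1))/6 = 5/12.
Midpoints: -19/24, -0.375, 1/24, 11/24, 0.875, 31/24.
g(-19/24) = -7939/13824, g(-0.375) = 253/512, g(1/24) = 30601/13824, g(11/24) = 69371/13824, g(0.875) = 4783/512, g(31/24) = 215911/13824.
Sum = Δt · [g(-19/24) + g(-0.375) + g(1/24) + ...].
Sum ≈ 13.379991.

13.379991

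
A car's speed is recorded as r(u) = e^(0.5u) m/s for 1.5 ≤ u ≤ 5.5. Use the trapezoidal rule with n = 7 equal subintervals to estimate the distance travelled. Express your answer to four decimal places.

Δu = (5.5 − 1.5)/7 = 4/7.
r(1.5) ≈ 2.1170, r(29/14) ≈ 2.8171, r(37/14) ≈ 3.7488, r(45/14) ≈ 4.9885, r(53/14) ≈ 6.6383, r(61/14) ≈ 8.8337, r(69/14) ≈ 11.7551, r(5.5) ≈ 15.6426.
T_7 = (Δu/2)·[r(u_0) + 2r(u_1) + ... + 2r(u_{6}) + r(u_7)].
Sum ≈ 27.2350.

27.2350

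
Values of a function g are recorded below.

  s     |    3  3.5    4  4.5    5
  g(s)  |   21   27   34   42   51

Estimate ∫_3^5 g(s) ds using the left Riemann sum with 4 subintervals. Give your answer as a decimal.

62

Δs = 0.5.
Sum = 0.5·[21 + 27 + 34 + 42] = 62.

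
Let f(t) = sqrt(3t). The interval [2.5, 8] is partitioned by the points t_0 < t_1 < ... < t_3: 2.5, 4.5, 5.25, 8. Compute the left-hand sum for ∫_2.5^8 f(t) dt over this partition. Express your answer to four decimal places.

Subinterval widths: 2, 0.75, 2.75.
Left endpoints: 2.5, 4.5, 5.25.
f(2.5) ≈ 2.7386, f(4.5) ≈ 3.6742, f(5.25) ≈ 3.9686.
Sum = Σ Δt_i · f(t_i).
Sum ≈ 19.1466.

19.1466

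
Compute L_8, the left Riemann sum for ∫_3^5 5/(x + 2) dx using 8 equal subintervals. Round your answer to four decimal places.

Δx = (5 − 3)/8 = 0.25.
Left endpoints: 3, 3.25, 3.5, 3.75, 4, 4.25, 4.5, 4.75.
f(3) = 1, f(3.25) = 20/21, f(3.5) = 10/11, f(3.75) = 20/23, f(4) = 5/6, f(4.25) = 0.8, f(4.5) = 10/13, f(4.75) = 20/27.
Sum = Δx · [f(3) + f(3.25) + f(3.5) + ...].
Sum ≈ 1.7186.

1.7186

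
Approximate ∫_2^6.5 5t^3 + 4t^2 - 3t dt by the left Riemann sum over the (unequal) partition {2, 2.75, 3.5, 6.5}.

890.61328125

Subinterval widths: 0.75, 0.75, 3.
Left endpoints: 2, 2.75, 3.5.
f(2) = 50, f(2.75) = 125.984375, f(3.5) = 252.875.
Sum = Σ Δt_i · f(t_i).
Sum = 890.61328125.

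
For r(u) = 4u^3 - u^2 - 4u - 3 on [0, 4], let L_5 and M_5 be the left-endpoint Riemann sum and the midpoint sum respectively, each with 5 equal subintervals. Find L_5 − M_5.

-74.88

L_5 = 110.88.
M_5 = 185.76.
L_5 − M_5 = -74.88.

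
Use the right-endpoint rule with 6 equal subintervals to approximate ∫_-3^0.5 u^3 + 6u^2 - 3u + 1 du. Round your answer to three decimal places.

Δu = (0.5 − (-3))/6 = 7/12.
Right endpoints: -29/12, -11/6, -1.25, -2/3, -1/12, 0.5.
f(-29/12) = 50419/1728, f(-11/6) = 4429/216, f(-1.25) = 12.171875, f(-2/3) = 145/27, f(-1/12) = 2231/1728, f(0.5) = 1.125.
Sum = Δu · [f(-29/12) + f(-11/6) + f(-1.25) + ...].
Sum ≈ 40.624.

40.624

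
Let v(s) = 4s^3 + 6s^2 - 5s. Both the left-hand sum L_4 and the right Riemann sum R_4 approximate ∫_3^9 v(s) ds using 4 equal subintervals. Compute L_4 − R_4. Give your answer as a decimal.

-4815

L_4 = 5472.
R_4 = 10287.
L_4 − R_4 = -4815.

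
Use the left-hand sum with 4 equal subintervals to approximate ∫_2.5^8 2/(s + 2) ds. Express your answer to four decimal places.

1.7773

Δs = (8 − 2.5)/4 = 1.375.
Left endpoints: 2.5, 3.875, 5.25, 6.625.
f(2.5) = 4/9, f(3.875) = 16/47, f(5.25) = 8/29, f(6.625) = 16/69.
Sum = Δs · [f(2.5) + f(3.875) + f(5.25) + f(6.625)].
Sum ≈ 1.7773.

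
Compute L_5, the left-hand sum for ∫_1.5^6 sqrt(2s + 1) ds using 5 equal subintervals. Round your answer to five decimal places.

12.21994

Δs = (6 − 1.5)/5 = 0.9.
Left endpoints: 1.5, 2.4, 3.3, 4.2, 5.1.
f(1.5) ≈ 2.00000, f(2.4) ≈ 2.40832, f(3.3) ≈ 2.75681, f(4.2) ≈ 3.06594, f(5.1) ≈ 3.34664.
Sum = Δs · [f(1.5) + f(2.4) + f(3.3) + f(4.2) + f(5.1)].
Sum ≈ 12.21994.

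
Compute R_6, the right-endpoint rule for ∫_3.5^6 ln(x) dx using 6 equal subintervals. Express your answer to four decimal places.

Δx = (6 − 3.5)/6 = 5/12.
Right endpoints: 47/12, 13/3, 4.75, 31/6, 67/12, 6.
f(47/12) ≈ 1.3652, f(13/3) ≈ 1.4663, f(4.75) ≈ 1.5581, f(31/6) ≈ 1.6422, f(67/12) ≈ 1.7198, f(6) ≈ 1.7918.
Sum = Δx · [f(47/12) + f(13/3) + f(4.75) + ...].
Sum ≈ 3.9765.

3.9765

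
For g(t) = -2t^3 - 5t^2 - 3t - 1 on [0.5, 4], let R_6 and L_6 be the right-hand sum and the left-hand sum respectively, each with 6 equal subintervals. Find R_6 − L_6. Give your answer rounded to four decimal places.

-126.5833

R_6 ≈ -328.515914.
L_6 ≈ -201.932581.
R_6 − L_6 ≈ -126.5833.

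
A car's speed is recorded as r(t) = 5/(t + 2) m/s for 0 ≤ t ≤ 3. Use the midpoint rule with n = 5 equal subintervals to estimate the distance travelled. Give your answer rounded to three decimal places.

Δt = (3 − 0)/5 = 0.6.
Midpoints: 0.3, 0.9, 1.5, 2.1, 2.7.
r(0.3) = 50/23, r(0.9) = 50/29, r(1.5) = 10/7, r(2.1) = 50/41, r(2.7) = 50/47.
Sum = Δt · [r(0.3) + r(0.9) + r(1.5) + r(2.1) + r(2.7)].
Sum ≈ 4.566.

4.566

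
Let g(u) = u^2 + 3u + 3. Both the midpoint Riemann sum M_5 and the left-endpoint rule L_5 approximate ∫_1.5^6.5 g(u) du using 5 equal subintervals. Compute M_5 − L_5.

M_5 = 165.
L_5 = 138.75.
M_5 − L_5 = 26.25.

26.25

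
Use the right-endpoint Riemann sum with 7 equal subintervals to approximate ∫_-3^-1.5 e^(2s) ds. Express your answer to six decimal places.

Δs = (-1.5 − (-3))/7 = 3/14.
Right endpoints: -39/14, -18/7, -33/14, -15/7, -27/14, -12/7, -1.5.
f(-39/14) ≈ 0.003805, f(-18/7) ≈ 0.005841, f(-33/14) ≈ 0.008966, f(-15/7) ≈ 0.013764, f(-27/14) ≈ 0.021128, f(-12/7) ≈ 0.032433, f(-1.5) ≈ 0.049787.
Sum = Δs · [f(-39/14) + f(-18/7) + f(-33/14) + ...].
Sum ≈ 0.029084.

0.029084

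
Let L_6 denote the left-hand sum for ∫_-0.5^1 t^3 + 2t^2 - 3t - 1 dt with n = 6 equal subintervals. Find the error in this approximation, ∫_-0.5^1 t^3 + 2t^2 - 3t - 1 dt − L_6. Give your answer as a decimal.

Exact integral: ∫_-0.5^1 f(t) dt = -1.640625.
L_6 = -1.36328125.
Error = -1.640625 − (-1.36328125) = -0.27734375.

-0.27734375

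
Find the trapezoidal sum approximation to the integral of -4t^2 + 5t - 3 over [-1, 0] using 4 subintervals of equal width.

-6.875

Δt = (0 − (-1))/4 = 0.25.
f(-1) = -12, f(-0.75) = -9, f(-0.5) = -6.5, f(-0.25) = -4.5, f(0) = -3.
T_4 = (Δt/2)·[f(t_0) + 2f(t_1) + 2f(t_2) + 2f(t_3) + f(t_4)].
Sum = -6.875.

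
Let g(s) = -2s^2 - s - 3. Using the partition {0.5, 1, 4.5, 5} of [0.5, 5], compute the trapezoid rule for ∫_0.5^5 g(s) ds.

Subinterval widths: 0.5, 3.5, 0.5.
g(0.5) = -4, g(1) = -6, g(4.5) = -48, g(5) = -58.
On each subinterval the trapezoid contributes (Δs_i/2)·[g(s_{i-1}) + g(s_i)].
Sum = -123.5.

-123.5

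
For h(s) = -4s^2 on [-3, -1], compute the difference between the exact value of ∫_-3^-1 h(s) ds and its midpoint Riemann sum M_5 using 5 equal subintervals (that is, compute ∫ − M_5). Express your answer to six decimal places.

Exact integral: ∫_-3^-1 h(s) ds ≈ -34.66666667.
M_5 = -34.56.
Error ≈ -34.66666667 − (-34.56) ≈ -0.106667.

-0.106667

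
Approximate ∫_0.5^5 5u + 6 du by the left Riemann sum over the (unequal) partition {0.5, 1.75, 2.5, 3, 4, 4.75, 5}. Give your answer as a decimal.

78.875

Subinterval widths: 1.25, 0.75, 0.5, 1, 0.75, 0.25.
Left endpoints: 0.5, 1.75, 2.5, 3, 4, 4.75.
f(0.5) = 8.5, f(1.75) = 14.75, f(2.5) = 18.5, f(3) = 21, f(4) = 26, f(4.75) = 29.75.
Sum = Σ Δu_i · f(u_i).
Sum = 78.875.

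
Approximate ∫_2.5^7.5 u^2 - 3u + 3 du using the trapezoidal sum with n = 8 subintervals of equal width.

75.7421875

Δu = (7.5 − 2.5)/8 = 0.625.
f(2.5) = 1.75, f(3.125) = 3.390625, f(3.75) = 5.8125, f(4.375) = 9.015625, f(5) = 13, f(5.625) = 17.765625, f(6.25) = 23.3125, f(6.875) = 29.640625, f(7.5) = 36.75.
T_8 = (Δu/2)·[f(u_0) + 2f(u_1) + ... + 2f(u_{7}) + f(u_8)].
Sum = 75.7421875.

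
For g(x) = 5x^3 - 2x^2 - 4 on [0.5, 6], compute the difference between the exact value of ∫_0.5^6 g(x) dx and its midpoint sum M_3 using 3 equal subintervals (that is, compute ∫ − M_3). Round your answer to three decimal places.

72.019

Exact integral: ∫_0.5^6 g(x) dx ≈ 1454.00521.
M_3 ≈ 1381.98640.
Error ≈ 1454.00521 − 1381.98640 ≈ 72.019.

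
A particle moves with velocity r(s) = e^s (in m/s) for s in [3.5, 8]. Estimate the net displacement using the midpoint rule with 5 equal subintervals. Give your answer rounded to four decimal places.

2850.6541

Δs = (8 − 3.5)/5 = 0.9.
Midpoints: 3.95, 4.85, 5.75, 6.65, 7.55.
r(3.95) ≈ 51.9354, r(4.85) ≈ 127.7404, r(5.75) ≈ 314.1907, r(6.65) ≈ 772.7843, r(7.55) ≈ 1900.7427.
Sum = Δs · [r(3.95) + r(4.85) + r(5.75) + r(6.65) + r(7.55)].
Sum ≈ 2850.6541.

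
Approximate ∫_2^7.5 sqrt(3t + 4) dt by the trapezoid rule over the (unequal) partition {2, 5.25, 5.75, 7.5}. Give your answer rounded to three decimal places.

Subinterval widths: 3.25, 0.5, 1.75.
f(2) ≈ 3.162, f(5.25) ≈ 4.444, f(5.75) ≈ 4.610, f(7.5) ≈ 5.148.
On each subinterval the trapezoid contributes (Δt_i/2)·[f(t_{i-1}) + f(t_i)].
Sum ≈ 23.162.

23.162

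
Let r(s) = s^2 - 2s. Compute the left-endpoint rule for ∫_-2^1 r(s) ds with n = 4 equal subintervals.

Δs = (1 − (-2))/4 = 0.75.
Left endpoints: -2, -1.25, -0.5, 0.25.
r(-2) = 8, r(-1.25) = 4.0625, r(-0.5) = 1.25, r(0.25) = -0.4375.
Sum = Δs · [r(-2) + r(-1.25) + r(-0.5) + r(0.25)].
Sum = 9.65625.

9.65625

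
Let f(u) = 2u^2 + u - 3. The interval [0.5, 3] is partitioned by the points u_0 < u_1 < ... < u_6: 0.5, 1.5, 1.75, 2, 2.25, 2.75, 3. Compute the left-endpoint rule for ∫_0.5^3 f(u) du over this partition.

10.125

Subinterval widths: 1, 0.25, 0.25, 0.25, 0.5, 0.25.
Left endpoints: 0.5, 1.5, 1.75, 2, 2.25, 2.75.
f(0.5) = -2, f(1.5) = 3, f(1.75) = 4.875, f(2) = 7, f(2.25) = 9.375, f(2.75) = 14.875.
Sum = Σ Δu_i · f(u_i).
Sum = 10.125.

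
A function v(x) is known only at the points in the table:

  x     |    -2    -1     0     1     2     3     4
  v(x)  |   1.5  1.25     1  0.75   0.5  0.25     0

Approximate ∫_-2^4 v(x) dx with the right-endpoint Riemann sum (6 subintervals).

Δx = 1.
Sum = 1·[1.25 + 1 + 0.75 + 0.5 + 0.25 + 0] = 3.75.

3.75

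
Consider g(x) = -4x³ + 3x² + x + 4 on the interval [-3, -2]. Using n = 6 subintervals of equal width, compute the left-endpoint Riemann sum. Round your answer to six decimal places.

Δx = (-2 − (-3))/6 = 1/6.
Left endpoints: -3, -17/6, -8/3, -2.5, -7/3, -13/6.
g(-3) = 136, g(-17/6) = 12553/108, g(-8/3) = 2660/27, g(-2.5) = 82.75, g(-7/3) = 1858/27, g(-13/6) = 6113/108.
Sum = Δx · [g(-3) + g(-17/6) + g(-8/3) + ...].
Sum ≈ 93.152778.

93.152778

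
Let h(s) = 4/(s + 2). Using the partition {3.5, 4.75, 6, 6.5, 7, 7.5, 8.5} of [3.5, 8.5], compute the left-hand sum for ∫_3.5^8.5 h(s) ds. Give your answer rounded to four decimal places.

2.7784

Subinterval widths: 1.25, 1.25, 0.5, 0.5, 0.5, 1.
Left endpoints: 3.5, 4.75, 6, 6.5, 7, 7.5.
h(3.5) = 8/11, h(4.75) = 16/27, h(6) = 0.5, h(6.5) = 8/17, h(7) = 4/9, h(7.5) = 8/19.
Sum = Σ Δs_i · h(s_i).
Sum ≈ 2.7784.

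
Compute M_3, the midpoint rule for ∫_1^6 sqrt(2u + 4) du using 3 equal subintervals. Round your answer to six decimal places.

Δu = (6 − 1)/3 = 5/3.
Midpoints: 11/6, 3.5, 31/6.
f(11/6) ≈ 2.768875, f(3.5) ≈ 3.316625, f(31/6) ≈ 3.785939.
Sum = Δu · [f(11/6) + f(3.5) + f(31/6)].
Sum ≈ 16.452397.

16.452397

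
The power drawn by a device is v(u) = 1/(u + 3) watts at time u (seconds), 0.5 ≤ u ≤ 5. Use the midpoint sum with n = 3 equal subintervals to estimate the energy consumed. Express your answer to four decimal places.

Δu = (5 − 0.5)/3 = 1.5.
Midpoints: 1.25, 2.75, 4.25.
v(1.25) = 4/17, v(2.75) = 4/23, v(4.25) = 4/29.
Sum = Δu · [v(1.25) + v(2.75) + v(4.25)].
Sum ≈ 0.8207.

0.8207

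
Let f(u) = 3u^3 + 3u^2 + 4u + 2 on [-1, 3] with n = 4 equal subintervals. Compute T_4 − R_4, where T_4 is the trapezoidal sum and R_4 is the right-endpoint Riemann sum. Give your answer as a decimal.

T_4 = 120.
R_4 = 182.
T_4 − R_4 = -62.

-62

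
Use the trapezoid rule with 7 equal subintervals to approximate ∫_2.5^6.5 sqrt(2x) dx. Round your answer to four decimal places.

11.8927

Δx = (6.5 − 2.5)/7 = 4/7.
f(2.5) ≈ 2.2361, f(43/14) ≈ 2.4785, f(51/14) ≈ 2.6992, f(59/14) ≈ 2.9032, f(67/14) ≈ 3.0938, f(75/14) ≈ 3.2733, f(83/14) ≈ 3.4434, f(6.5) ≈ 3.6056.
T_7 = (Δx/2)·[f(x_0) + 2f(x_1) + ... + 2f(x_{6}) + f(x_7)].
Sum ≈ 11.8927.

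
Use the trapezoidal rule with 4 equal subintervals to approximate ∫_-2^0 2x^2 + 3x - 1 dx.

Δx = (0 − (-2))/4 = 0.5.
f(-2) = 1, f(-1.5) = -1, f(-1) = -2, f(-0.5) = -2, f(0) = -1.
T_4 = (Δx/2)·[f(x_0) + 2f(x_1) + 2f(x_2) + 2f(x_3) + f(x_4)].
Sum = -2.5.

-2.5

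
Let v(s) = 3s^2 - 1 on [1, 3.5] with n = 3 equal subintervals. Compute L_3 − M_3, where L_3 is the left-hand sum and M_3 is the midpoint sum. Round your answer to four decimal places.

L_3 ≈ 26.180556.
M_3 ≈ 38.940972.
L_3 − M_3 ≈ -12.7604.

-12.7604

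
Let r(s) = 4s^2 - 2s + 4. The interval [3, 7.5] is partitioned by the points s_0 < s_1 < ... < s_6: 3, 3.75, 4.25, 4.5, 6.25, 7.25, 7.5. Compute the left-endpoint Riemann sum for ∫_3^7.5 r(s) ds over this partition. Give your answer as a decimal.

Subinterval widths: 0.75, 0.5, 0.25, 1.75, 1, 0.25.
Left endpoints: 3, 3.75, 4.25, 4.5, 6.25, 7.25.
r(3) = 34, r(3.75) = 52.75, r(4.25) = 67.75, r(4.5) = 76, r(6.25) = 147.75, r(7.25) = 199.75.
Sum = Σ Δs_i · r(s_i).
Sum = 399.5.

399.5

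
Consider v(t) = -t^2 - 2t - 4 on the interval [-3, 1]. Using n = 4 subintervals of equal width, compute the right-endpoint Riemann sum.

Δt = (1 − (-3))/4 = 1.
Right endpoints: -2, -1, 0, 1.
v(-2) = -4, v(-1) = -3, v(0) = -4, v(1) = -7.
Sum = Δt · [v(-2) + v(-1) + v(0) + v(1)].
Sum = -18.

-18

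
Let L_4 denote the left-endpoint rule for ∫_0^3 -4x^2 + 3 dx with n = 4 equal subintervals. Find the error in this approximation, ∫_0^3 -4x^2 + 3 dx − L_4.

-12.375

Exact integral: ∫_0^3 f(x) dx = -27.
L_4 = -14.625.
Error = -27 − (-14.625) = -12.375.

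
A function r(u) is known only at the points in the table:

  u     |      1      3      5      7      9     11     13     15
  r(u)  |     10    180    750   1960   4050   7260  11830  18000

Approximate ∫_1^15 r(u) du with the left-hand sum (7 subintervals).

Δu = 2.
Sum = 2·[10 + 180 + 750 + 1960 + 4050 + 7260 + 11830] = 52080.

52080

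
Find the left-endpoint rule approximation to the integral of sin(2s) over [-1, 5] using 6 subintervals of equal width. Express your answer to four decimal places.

-0.0469

Δs = (5 − (-1))/6 = 1.
Left endpoints: -1, 0, 1, 2, 3, 4.
f(-1) ≈ -0.9093, f(0) ≈ 0.0000, f(1) ≈ 0.9093, f(2) ≈ -0.7568, f(3) ≈ -0.2794, f(4) ≈ 0.9894.
Sum = Δs · [f(-1) + f(0) + f(1) + ...].
Sum ≈ -0.0469.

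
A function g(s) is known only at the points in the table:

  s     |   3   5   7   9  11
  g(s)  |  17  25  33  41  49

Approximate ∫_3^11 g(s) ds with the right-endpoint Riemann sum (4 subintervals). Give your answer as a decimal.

296

Δs = 2.
Sum = 2·[25 + 33 + 41 + 49] = 296.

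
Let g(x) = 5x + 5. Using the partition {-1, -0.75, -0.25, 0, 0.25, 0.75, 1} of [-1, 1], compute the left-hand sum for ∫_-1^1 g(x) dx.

8.125

Subinterval widths: 0.25, 0.5, 0.25, 0.25, 0.5, 0.25.
Left endpoints: -1, -0.75, -0.25, 0, 0.25, 0.75.
g(-1) = 0, g(-0.75) = 1.25, g(-0.25) = 3.75, g(0) = 5, g(0.25) = 6.25, g(0.75) = 8.75.
Sum = Σ Δx_i · g(x_i).
Sum = 8.125.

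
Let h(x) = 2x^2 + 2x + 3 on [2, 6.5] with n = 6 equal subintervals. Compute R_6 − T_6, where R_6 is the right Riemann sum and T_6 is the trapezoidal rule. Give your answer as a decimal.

32.0625

R_6 = 262.40625.
T_6 = 230.34375.
R_6 − T_6 = 32.0625.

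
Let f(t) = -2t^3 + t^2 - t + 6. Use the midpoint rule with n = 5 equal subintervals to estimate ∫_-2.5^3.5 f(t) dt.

Δt = (3.5 − (-2.5))/5 = 1.2.
Midpoints: -1.9, -0.7, 0.5, 1.7, 2.9.
f(-1.9) = 25.228, f(-0.7) = 7.876, f(0.5) = 5.5, f(1.7) = -2.636, f(2.9) = -37.268.
Sum = Δt · [f(-1.9) + f(-0.7) + f(0.5) + f(1.7) + f(2.9)].
Sum = -1.56.

-1.56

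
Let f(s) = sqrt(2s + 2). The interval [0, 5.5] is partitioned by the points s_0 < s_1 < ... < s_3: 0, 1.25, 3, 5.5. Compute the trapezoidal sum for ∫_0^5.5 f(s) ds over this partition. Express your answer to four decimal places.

Subinterval widths: 1.25, 1.75, 2.5.
f(0) ≈ 1.4142, f(1.25) ≈ 2.1213, f(3) ≈ 2.8284, f(5.5) ≈ 3.6056.
On each subinterval the trapezoid contributes (Δs_i/2)·[f(s_{i-1}) + f(s_i)].
Sum ≈ 14.5832.

14.5832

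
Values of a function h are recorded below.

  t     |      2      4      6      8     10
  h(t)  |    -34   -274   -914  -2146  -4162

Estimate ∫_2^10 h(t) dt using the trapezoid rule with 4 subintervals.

Δt = 2.
T_4 = (2/2)·[(-34) + 2·(-274) + 2·(-914) + 2·(-2146) + (-4162)] = -10864.

-10864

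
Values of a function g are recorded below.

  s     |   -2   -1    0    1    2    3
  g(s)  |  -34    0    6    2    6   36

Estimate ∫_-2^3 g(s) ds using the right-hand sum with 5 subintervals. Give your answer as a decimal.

50

Δs = 1.
Sum = 1·[0 + 6 + 2 + 6 + 36] = 50.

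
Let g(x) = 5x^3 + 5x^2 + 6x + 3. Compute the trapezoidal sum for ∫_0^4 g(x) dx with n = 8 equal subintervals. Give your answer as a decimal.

492.5

Δx = (4 − 0)/8 = 0.5.
g(0) = 3, g(0.5) = 7.875, g(1) = 19, g(1.5) = 40.125, g(2) = 75, g(2.5) = 127.375, g(3) = 201, g(3.5) = 299.625, g(4) = 427.
T_8 = (Δx/2)·[g(x_0) + 2g(x_1) + ... + 2g(x_{7}) + g(x_8)].
Sum = 492.5.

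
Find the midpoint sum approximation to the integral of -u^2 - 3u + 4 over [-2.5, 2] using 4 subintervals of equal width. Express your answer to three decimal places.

Δu = (2 − (-2.5))/4 = 1.125.
Midpoints: -1.9375, -0.8125, 0.3125, 1.4375.
f(-1.9375) = 6.05859375, f(-0.8125) = 5.77734375, f(0.3125) = 2.96484375, f(1.4375) = -2.37890625.
Sum = Δu · [f(-1.9375) + f(-0.8125) + f(0.3125) + f(1.4375)].
Sum ≈ 13.975.

13.975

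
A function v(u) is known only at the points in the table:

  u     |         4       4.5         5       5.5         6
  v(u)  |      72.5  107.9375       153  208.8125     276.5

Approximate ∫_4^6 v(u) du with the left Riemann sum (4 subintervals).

271.125

Δu = 0.5.
Sum = 0.5·[72.5 + 107.9375 + 153 + 208.8125] = 271.125.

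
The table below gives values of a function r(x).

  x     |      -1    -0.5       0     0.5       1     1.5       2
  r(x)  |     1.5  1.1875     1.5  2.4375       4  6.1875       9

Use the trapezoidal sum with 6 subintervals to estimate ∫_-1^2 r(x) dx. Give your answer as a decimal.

Δx = 0.5.
T_6 = (0.5/2)·[1.5 + 2·1.1875 + 2·1.5 + 2·2.4375 + 2·4 + 2·6.1875 + 9] = 10.28125.

10.28125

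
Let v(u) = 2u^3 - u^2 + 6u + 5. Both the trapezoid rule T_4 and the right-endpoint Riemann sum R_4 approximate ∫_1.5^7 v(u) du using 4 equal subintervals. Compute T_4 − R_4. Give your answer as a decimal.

-457.53125

T_4 ≈ 1294.97070.
R_4 ≈ 1752.50195.
T_4 − R_4 = -457.53125.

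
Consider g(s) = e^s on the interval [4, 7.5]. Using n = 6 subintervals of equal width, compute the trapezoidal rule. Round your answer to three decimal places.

1802.886

Δs = (7.5 − 4)/6 = 7/12.
g(4) ≈ 54.598, g(55/12) ≈ 97.840, g(31/6) ≈ 175.329, g(5.75) ≈ 314.191, g(19/3) ≈ 563.030, g(83/12) ≈ 1008.951, g(7.5) ≈ 1808.042.
T_6 = (Δs/2)·[g(s_0) + 2g(s_1) + ... + 2g(s_{5}) + g(s_6)].
Sum ≈ 1802.886.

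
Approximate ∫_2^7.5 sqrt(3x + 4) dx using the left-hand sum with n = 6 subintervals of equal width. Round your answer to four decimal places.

Δx = (7.5 − 2)/6 = 11/12.
Left endpoints: 2, 35/12, 23/6, 4.75, 17/3, 79/12.
f(2) ≈ 3.1623, f(35/12) ≈ 3.5707, f(23/6) ≈ 3.9370, f(4.75) ≈ 4.2720, f(17/3) ≈ 4.5826, f(79/12) ≈ 4.8734.
Sum = Δx · [f(2) + f(35/12) + f(23/6) + ...].
Sum ≈ 22.3648.

22.3648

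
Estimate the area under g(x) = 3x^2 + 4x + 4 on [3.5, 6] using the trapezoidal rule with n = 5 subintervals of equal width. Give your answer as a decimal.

Δx = (6 − 3.5)/5 = 0.5.
g(3.5) = 54.75, g(4) = 68, g(4.5) = 82.75, g(5) = 99, g(5.5) = 116.75, g(6) = 136.
T_5 = (Δx/2)·[g(x_0) + 2g(x_1) + ... + 2g(x_{4}) + g(x_5)].
Sum = 230.9375.

230.9375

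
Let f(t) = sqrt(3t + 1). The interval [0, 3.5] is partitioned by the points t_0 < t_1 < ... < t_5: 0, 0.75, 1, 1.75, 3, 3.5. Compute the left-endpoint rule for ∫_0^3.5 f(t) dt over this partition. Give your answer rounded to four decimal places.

7.4068

Subinterval widths: 0.75, 0.25, 0.75, 1.25, 0.5.
Left endpoints: 0, 0.75, 1, 1.75, 3.
f(0) ≈ 1.0000, f(0.75) ≈ 1.8028, f(1) ≈ 2.0000, f(1.75) ≈ 2.5000, f(3) ≈ 3.1623.
Sum = Σ Δt_i · f(t_i).
Sum ≈ 7.4068.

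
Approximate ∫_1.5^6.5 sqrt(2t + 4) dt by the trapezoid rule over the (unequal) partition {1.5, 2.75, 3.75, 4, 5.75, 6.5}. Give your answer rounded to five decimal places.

17.17208

Subinterval widths: 1.25, 1, 0.25, 1.75, 0.75.
f(1.5) ≈ 2.64575, f(2.75) ≈ 3.08221, f(3.75) ≈ 3.39116, f(4) ≈ 3.46410, f(5.75) ≈ 3.93700, f(6.5) ≈ 4.12311.
On each subinterval the trapezoid contributes (Δt_i/2)·[f(t_{i-1}) + f(t_i)].
Sum ≈ 17.17208.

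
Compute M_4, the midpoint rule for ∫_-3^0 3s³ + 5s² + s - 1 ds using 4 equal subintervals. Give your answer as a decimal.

-22.0546875

Δs = (0 − (-3))/4 = 0.75.
Midpoints: -2.625, -1.875, -1.125, -0.375.
f(-2.625) = -11999/512, f(-1.875) = -2597/512, f(-1.125) = -35/512, f(-0.375) = -425/512.
Sum = Δs · [f(-2.625) + f(-1.875) + f(-1.125) + f(-0.375)].
Sum = -22.0546875.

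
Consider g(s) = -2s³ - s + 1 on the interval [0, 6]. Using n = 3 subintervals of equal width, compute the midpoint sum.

Δs = (6 − 0)/3 = 2.
Midpoints: 1, 3, 5.
g(1) = -2, g(3) = -56, g(5) = -254.
Sum = Δs · [g(1) + g(3) + g(5)].
Sum = -624.

-624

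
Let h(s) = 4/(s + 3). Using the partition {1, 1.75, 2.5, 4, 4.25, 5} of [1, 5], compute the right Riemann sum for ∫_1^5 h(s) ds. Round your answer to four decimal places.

Subinterval widths: 0.75, 0.75, 1.5, 0.25, 0.75.
Right endpoints: 1.75, 2.5, 4, 4.25, 5.
h(1.75) = 16/19, h(2.5) = 8/11, h(4) = 4/7, h(4.25) = 16/29, h(5) = 0.5.
Sum = Σ Δs_i · h(s_i).
Sum ≈ 2.5471.

2.5471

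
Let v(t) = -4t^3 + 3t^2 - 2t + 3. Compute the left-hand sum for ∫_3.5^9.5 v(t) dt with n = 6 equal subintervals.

-5797.5

Δt = (9.5 − 3.5)/6 = 1.
Left endpoints: 3.5, 4.5, 5.5, 6.5, 7.5, 8.5.
v(3.5) = -138.75, v(4.5) = -309.75, v(5.5) = -582.75, v(6.5) = -981.75, v(7.5) = -1530.75, v(8.5) = -2253.75.
Sum = Δt · [v(3.5) + v(4.5) + v(5.5) + ...].
Sum = -5797.5.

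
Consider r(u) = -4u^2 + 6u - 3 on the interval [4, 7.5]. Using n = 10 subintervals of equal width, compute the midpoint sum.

-366.77375

Δu = (7.5 − 4)/10 = 0.35.
Midpoints: 4.175, 4.525, 4.875, 5.225, 5.575, 5.925, 6.275, 6.625, 6.975, 7.325.
r(4.175) = -47.6725, r(4.525) = -57.7525, r(4.875) = -68.8125, r(5.225) = -80.8525, r(5.575) = -93.8725, r(5.925) = -107.8725, r(6.275) = -122.8525, r(6.625) = -138.8125, r(6.975) = -155.7525, r(7.325) = -173.6725.
Sum = Δu · [r(4.175) + r(4.525) + r(4.875) + ...].
Sum = -366.77375.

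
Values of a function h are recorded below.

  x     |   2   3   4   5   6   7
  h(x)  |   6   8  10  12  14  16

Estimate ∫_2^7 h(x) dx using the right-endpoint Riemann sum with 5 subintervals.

Δx = 1.
Sum = 1·[8 + 10 + 12 + 14 + 16] = 60.

60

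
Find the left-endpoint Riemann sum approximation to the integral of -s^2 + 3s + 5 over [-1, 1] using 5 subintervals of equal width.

8.08

Δs = (1 − (-1))/5 = 0.4.
Left endpoints: -1, -0.6, -0.2, 0.2, 0.6.
f(-1) = 1, f(-0.6) = 2.84, f(-0.2) = 4.36, f(0.2) = 5.56, f(0.6) = 6.44.
Sum = Δs · [f(-1) + f(-0.6) + f(-0.2) + f(0.2) + f(0.6)].
Sum = 8.08.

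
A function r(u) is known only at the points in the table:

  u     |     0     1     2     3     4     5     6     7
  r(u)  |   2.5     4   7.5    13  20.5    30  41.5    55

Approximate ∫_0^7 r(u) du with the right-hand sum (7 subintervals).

Δu = 1.
Sum = 1·[4 + 7.5 + 13 + 20.5 + 30 + 41.5 + 55] = 171.5.

171.5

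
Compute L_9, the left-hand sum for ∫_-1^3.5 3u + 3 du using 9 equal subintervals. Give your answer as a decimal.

Δu = (3.5 − (-1))/9 = 0.5.
Left endpoints: -1, -0.5, 0, 0.5, 1, 1.5, 2, 2.5, 3.
f(-1) = 0, f(-0.5) = 1.5, f(0) = 3, f(0.5) = 4.5, f(1) = 6, f(1.5) = 7.5, f(2) = 9, f(2.5) = 10.5, f(3) = 12.
Sum = Δu · [f(-1) + f(-0.5) + f(0) + ...].
Sum = 27.

27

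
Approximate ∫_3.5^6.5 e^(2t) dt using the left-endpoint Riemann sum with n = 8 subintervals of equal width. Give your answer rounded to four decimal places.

Δt = (6.5 − 3.5)/8 = 0.375.
Left endpoints: 3.5, 3.875, 4.25, 4.625, 5, 5.375, 5.75, 6.125.
f(3.5) ≈ 1096.6332, f(3.875) ≈ 2321.5724, f(4.25) ≈ 4914.7688, f(4.625) ≈ 10404.5657, f(5) ≈ 22026.4658, f(5.375) ≈ 46630.0285, f(5.75) ≈ 98715.7710, f(6.125) ≈ 208981.2889.
Sum = Δt · [f(3.5) + f(3.875) + f(4.25) + ...].
Sum ≈ 148159.1603.

148159.1603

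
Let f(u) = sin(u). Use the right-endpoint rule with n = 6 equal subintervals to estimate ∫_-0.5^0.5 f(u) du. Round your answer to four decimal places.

0.0799

Δu = (0.5 − (-0.5))/6 = 1/6.
Right endpoints: -1/3, -1/6, 0, 1/6, 1/3, 0.5.
f(-1/3) ≈ -0.3272, f(-1/6) ≈ -0.1659, f(0) ≈ 0.0000, f(1/6) ≈ 0.1659, f(1/3) ≈ 0.3272, f(0.5) ≈ 0.4794.
Sum = Δu · [f(-1/3) + f(-1/6) + f(0) + ...].
Sum ≈ 0.0799.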